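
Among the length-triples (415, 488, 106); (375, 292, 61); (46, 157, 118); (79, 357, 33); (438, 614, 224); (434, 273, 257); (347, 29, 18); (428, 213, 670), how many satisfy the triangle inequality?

(106,415,488): 106+415 > 488 → valid
(61,292,375): 61+292 ≤ 375 → not valid
(46,118,157): 46+118 > 157 → valid
(33,79,357): 33+79 ≤ 357 → not valid
(224,438,614): 224+438 > 614 → valid
(257,273,434): 257+273 > 434 → valid
(18,29,347): 18+29 ≤ 347 → not valid
(213,428,670): 213+428 ≤ 670 → not valid
4 of the 8 triples form a triangle.

4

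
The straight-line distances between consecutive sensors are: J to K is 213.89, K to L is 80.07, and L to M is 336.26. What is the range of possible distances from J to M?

42.30 ≤ JM ≤ 630.22

The maximum is all hops collinear in one direction: 213.89 + 80.07 + 336.26 = 630.22.
The longest hop is 336.26; the others sum to 293.96. Folding the others back against it leaves at least 336.26 − 293.96 = 42.30.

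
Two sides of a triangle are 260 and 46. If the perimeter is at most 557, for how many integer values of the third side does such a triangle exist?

37

Triangle inequality: 214 < x < 306. Perimeter ≤ 557 gives x ≤ 557 − 260 − 46 = 251.
So 214 < x ≤ 251; integers 215 through 251: 37 values.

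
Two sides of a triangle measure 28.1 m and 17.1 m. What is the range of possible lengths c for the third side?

11.0 < c < 45.2

By the triangle inequality, c must be less than 28.1 + 17.1 = 45.2 and greater than |28.1 − 17.1| = 11.0.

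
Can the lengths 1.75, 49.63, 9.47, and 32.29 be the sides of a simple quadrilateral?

For a quadrilateral, each side must be shorter than the sum of the others.
Here the longest side is 49.63, but the remaining 3 sides sum to only 43.51.

No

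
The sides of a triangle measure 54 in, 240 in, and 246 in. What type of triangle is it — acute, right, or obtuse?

Compare the square of the longest side to the sum of squares of the other two: 54² + 240² = 60516 = 246².

right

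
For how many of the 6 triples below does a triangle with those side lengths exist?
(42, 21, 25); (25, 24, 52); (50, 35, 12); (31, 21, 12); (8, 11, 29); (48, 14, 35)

3

(21,25,42): 21+25 > 42 → valid
(24,25,52): 24+25 ≤ 52 → not valid
(12,35,50): 12+35 ≤ 50 → not valid
(12,21,31): 12+21 > 31 → valid
(8,11,29): 8+11 ≤ 29 → not valid
(14,35,48): 14+35 > 48 → valid
3 of the 6 triples form a triangle.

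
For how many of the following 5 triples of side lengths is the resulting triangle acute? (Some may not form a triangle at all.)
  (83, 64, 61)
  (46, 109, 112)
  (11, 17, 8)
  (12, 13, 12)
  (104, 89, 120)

(83,64,61): 61²+64² = 7817 > 6889 = 83² → acute
(46,109,112): 46²+109² = 13997 > 12544 = 112² → acute
(11,17,8): 8²+11² = 185 < 289 = 17² → obtuse
(12,13,12): 12²+12² = 288 > 169 = 13² → acute
(104,89,120): 89²+104² = 18737 > 14400 = 120² → acute
4 of the 5 are acute.

4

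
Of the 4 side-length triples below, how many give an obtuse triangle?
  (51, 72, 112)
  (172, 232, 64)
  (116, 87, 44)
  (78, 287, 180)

3

(51,72,112): 51²+72² = 7785 < 12544 = 112² → obtuse
(172,232,64): 64²+172² = 33680 < 53824 = 232² → obtuse
(116,87,44): 44²+87² = 9505 < 13456 = 116² → obtuse
(78,287,180): 78+180 ≤ 287, not a triangle
3 of the 4 are obtuse.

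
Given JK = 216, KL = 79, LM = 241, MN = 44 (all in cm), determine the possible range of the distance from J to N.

The maximum is all hops collinear in one direction: 216 + 79 + 241 + 44 = 580.
The longest hop is 241; the others sum to 339. Since 241 ≤ 339, the path can fold back on itself completely, so the minimum distance is 0.

0 ≤ JN ≤ 580 cm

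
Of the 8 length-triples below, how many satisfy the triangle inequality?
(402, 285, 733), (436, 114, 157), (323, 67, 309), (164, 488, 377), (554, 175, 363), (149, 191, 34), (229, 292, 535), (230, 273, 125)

3

(285,402,733): 285+402 ≤ 733 → not valid
(114,157,436): 114+157 ≤ 436 → not valid
(67,309,323): 67+309 > 323 → valid
(164,377,488): 164+377 > 488 → valid
(175,363,554): 175+363 ≤ 554 → not valid
(34,149,191): 34+149 ≤ 191 → not valid
(229,292,535): 229+292 ≤ 535 → not valid
(125,230,273): 125+230 > 273 → valid
3 of the 8 triples form a triangle.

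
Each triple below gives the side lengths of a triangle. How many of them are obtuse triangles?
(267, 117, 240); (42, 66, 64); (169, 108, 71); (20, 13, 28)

2

(267,117,240): 117²+240² = 71289 = 267² → right
(42,66,64): 42²+64² = 5860 > 4356 = 66² → acute
(169,108,71): 71²+108² = 16705 < 28561 = 169² → obtuse
(20,13,28): 13²+20² = 569 < 784 = 28² → obtuse
2 of the 4 are obtuse.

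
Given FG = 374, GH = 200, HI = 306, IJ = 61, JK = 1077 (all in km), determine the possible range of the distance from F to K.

The maximum is all hops collinear in one direction: 374 + 200 + 306 + 61 + 1077 = 2018.
The longest hop is 1077; the others sum to 941. Folding the others back against it leaves at least 1077 − 941 = 136.

136 ≤ FK ≤ 2018 km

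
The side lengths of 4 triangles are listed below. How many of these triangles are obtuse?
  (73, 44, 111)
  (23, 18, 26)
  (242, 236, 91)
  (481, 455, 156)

1

(73,44,111): 44²+73² = 7265 < 12321 = 111² → obtuse
(23,18,26): 18²+23² = 853 > 676 = 26² → acute
(242,236,91): 91²+236² = 63977 > 58564 = 242² → acute
(481,455,156): 156²+455² = 231361 = 481² → right
1 of the 4 is obtuse.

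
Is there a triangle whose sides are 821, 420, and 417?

Yes

The longest side is 821, and the other two sum to 837.
Since 837 > 821, the triangle inequality holds.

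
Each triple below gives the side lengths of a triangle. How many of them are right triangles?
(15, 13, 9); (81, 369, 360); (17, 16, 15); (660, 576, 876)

2

(15,13,9): 9²+13² = 250 > 225 = 15² → acute
(81,369,360): 81²+360² = 136161 = 369² → right
(17,16,15): 15²+16² = 481 > 289 = 17² → acute
(660,576,876): 576²+660² = 767376 = 876² → right
2 of the 4 are right.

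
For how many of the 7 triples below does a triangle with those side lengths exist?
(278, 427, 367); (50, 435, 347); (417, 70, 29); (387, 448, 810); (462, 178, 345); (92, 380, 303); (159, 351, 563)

(278,367,427): 278+367 > 427 → valid
(50,347,435): 50+347 ≤ 435 → not valid
(29,70,417): 29+70 ≤ 417 → not valid
(387,448,810): 387+448 > 810 → valid
(178,345,462): 178+345 > 462 → valid
(92,303,380): 92+303 > 380 → valid
(159,351,563): 159+351 ≤ 563 → not valid
4 of the 7 triples form a triangle.

4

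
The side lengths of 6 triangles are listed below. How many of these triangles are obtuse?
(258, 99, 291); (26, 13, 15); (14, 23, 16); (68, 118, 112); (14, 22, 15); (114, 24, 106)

5

(258,99,291): 99²+258² = 76365 < 84681 = 291² → obtuse
(26,13,15): 13²+15² = 394 < 676 = 26² → obtuse
(14,23,16): 14²+16² = 452 < 529 = 23² → obtuse
(68,118,112): 68²+112² = 17168 > 13924 = 118² → acute
(14,22,15): 14²+15² = 421 < 484 = 22² → obtuse
(114,24,106): 24²+106² = 11812 < 12996 = 114² → obtuse
5 of the 6 are obtuse.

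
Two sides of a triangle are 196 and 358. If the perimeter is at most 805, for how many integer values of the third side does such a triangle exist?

89

Triangle inequality: 162 < x < 554. Perimeter ≤ 805 gives x ≤ 805 − 196 − 358 = 251.
So 162 < x ≤ 251; integers 163 through 251: 89 values.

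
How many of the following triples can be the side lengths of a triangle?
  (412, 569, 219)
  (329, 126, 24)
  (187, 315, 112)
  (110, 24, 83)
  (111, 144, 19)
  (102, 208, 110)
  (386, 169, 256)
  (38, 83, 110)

(219,412,569): 219+412 > 569 → valid
(24,126,329): 24+126 ≤ 329 → not valid
(112,187,315): 112+187 ≤ 315 → not valid
(24,83,110): 24+83 ≤ 110 → not valid
(19,111,144): 19+111 ≤ 144 → not valid
(102,110,208): 102+110 > 208 → valid
(169,256,386): 169+256 > 386 → valid
(38,83,110): 38+83 > 110 → valid
4 of the 8 triples form a triangle.

4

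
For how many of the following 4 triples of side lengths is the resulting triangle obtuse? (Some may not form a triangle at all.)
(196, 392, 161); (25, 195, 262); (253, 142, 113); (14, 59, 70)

(196,392,161): 161+196 ≤ 392, not a triangle
(25,195,262): 25+195 ≤ 262, not a triangle
(253,142,113): 113²+142² = 32933 < 64009 = 253² → obtuse
(14,59,70): 14²+59² = 3677 < 4900 = 70² → obtuse
2 of the 4 are obtuse.

2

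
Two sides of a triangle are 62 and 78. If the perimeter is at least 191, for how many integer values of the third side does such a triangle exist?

Triangle inequality: 16 < x < 140. Perimeter ≥ 191 gives x ≥ 191 − 62 − 78 = 51.
So 51 ≤ x < 140; integers 51 through 139: 89 values.

89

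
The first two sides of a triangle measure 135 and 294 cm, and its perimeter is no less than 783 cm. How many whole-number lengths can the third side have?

Triangle inequality: 159 < x < 429. Perimeter ≥ 783 gives x ≥ 783 − 135 − 294 = 354.
So 354 ≤ x < 429; integers 354 through 428: 75 values.

75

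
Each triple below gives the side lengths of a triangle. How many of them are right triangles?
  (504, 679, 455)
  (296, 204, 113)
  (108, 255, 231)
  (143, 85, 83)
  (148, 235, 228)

(504,679,455): 455²+504² = 461041 = 679² → right
(296,204,113): 113²+204² = 54385 < 87616 = 296² → obtuse
(108,255,231): 108²+231² = 65025 = 255² → right
(143,85,83): 83²+85² = 14114 < 20449 = 143² → obtuse
(148,235,228): 148²+228² = 73888 > 55225 = 235² → acute
2 of the 5 are right.

2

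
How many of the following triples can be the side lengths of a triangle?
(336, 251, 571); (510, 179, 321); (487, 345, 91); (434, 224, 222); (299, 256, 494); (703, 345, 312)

(251,336,571): 251+336 > 571 → valid
(179,321,510): 179+321 ≤ 510 → not valid
(91,345,487): 91+345 ≤ 487 → not valid
(222,224,434): 222+224 > 434 → valid
(256,299,494): 256+299 > 494 → valid
(312,345,703): 312+345 ≤ 703 → not valid
3 of the 6 triples form a triangle.

3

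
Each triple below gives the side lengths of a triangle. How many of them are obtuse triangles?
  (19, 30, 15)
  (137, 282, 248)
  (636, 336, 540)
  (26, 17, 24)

1

(19,30,15): 15²+19² = 586 < 900 = 30² → obtuse
(137,282,248): 137²+248² = 80273 > 79524 = 282² → acute
(636,336,540): 336²+540² = 404496 = 636² → right
(26,17,24): 17²+24² = 865 > 676 = 26² → acute
1 of the 4 is obtuse.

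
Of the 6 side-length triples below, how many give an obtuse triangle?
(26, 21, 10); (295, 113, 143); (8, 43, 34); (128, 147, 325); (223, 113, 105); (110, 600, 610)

1

(26,21,10): 10²+21² = 541 < 676 = 26² → obtuse
(295,113,143): 113+143 ≤ 295, not a triangle
(8,43,34): 8+34 ≤ 43, not a triangle
(128,147,325): 128+147 ≤ 325, not a triangle
(223,113,105): 105+113 ≤ 223, not a triangle
(110,600,610): 110²+600² = 372100 = 610² → right
1 of the 6 is obtuse.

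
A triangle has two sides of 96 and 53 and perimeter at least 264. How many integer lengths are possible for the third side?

34

Triangle inequality: 43 < x < 149. Perimeter ≥ 264 gives x ≥ 264 − 96 − 53 = 115.
So 115 ≤ x < 149; integers 115 through 148: 34 values.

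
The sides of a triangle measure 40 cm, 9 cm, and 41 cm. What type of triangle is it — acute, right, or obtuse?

Compare the square of the longest side to the sum of squares of the other two: 9² + 40² = 1681 = 41².

right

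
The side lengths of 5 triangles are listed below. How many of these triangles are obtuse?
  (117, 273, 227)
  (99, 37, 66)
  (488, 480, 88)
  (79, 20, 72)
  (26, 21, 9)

(117,273,227): 117²+227² = 65218 < 74529 = 273² → obtuse
(99,37,66): 37²+66² = 5725 < 9801 = 99² → obtuse
(488,480,88): 88²+480² = 238144 = 488² → right
(79,20,72): 20²+72² = 5584 < 6241 = 79² → obtuse
(26,21,9): 9²+21² = 522 < 676 = 26² → obtuse
4 of the 5 are obtuse.

4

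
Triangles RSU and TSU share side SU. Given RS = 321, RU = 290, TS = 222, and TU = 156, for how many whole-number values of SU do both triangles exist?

From triangle RSU: 31 < SU < 611.
From triangle TSU: 66 < SU < 378.
Intersection: 66 < SU < 378, so integers 67 through 377: 311 values.

311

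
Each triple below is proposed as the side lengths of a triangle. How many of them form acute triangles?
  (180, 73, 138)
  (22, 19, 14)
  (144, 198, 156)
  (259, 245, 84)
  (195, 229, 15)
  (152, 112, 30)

(180,73,138): 73²+138² = 24373 < 32400 = 180² → obtuse
(22,19,14): 14²+19² = 557 > 484 = 22² → acute
(144,198,156): 144²+156² = 45072 > 39204 = 198² → acute
(259,245,84): 84²+245² = 67081 = 259² → right
(195,229,15): 15+195 ≤ 229, not a triangle
(152,112,30): 30+112 ≤ 152, not a triangle
2 of the 6 are acute.

2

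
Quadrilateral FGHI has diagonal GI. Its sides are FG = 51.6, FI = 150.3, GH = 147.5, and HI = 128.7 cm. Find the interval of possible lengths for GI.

98.7 < GI < 201.9

From triangle FGI: |51.6 − 150.3| < GI < 51.6 + 150.3, i.e. 98.7 < GI < 201.9.
From triangle HGI: 18.8 < GI < 276.2.
Both must hold, so GI lies in the intersection.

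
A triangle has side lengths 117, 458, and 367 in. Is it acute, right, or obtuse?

obtuse

Compare the square of the longest side to the sum of squares of the other two: 117² + 367² = 148378 < 209764 = 458².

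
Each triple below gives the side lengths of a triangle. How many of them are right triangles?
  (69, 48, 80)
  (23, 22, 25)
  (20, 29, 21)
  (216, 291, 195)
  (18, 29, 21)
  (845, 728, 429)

3

(69,48,80): 48²+69² = 7065 > 6400 = 80² → acute
(23,22,25): 22²+23² = 1013 > 625 = 25² → acute
(20,29,21): 20²+21² = 841 = 29² → right
(216,291,195): 195²+216² = 84681 = 291² → right
(18,29,21): 18²+21² = 765 < 841 = 29² → obtuse
(845,728,429): 429²+728² = 714025 = 845² → right
3 of the 6 are right.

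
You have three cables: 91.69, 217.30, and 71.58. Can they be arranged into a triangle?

No

The longest side is 217.30, but the other two sum to only 163.27.
163.27 < 217.30, so the triangle inequality fails.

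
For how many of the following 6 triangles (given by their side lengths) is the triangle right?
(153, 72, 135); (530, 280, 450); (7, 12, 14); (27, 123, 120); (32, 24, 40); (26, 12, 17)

4

(153,72,135): 72²+135² = 23409 = 153² → right
(530,280,450): 280²+450² = 280900 = 530² → right
(7,12,14): 7²+12² = 193 < 196 = 14² → obtuse
(27,123,120): 27²+120² = 15129 = 123² → right
(32,24,40): 24²+32² = 1600 = 40² → right
(26,12,17): 12²+17² = 433 < 676 = 26² → obtuse
4 of the 6 are right.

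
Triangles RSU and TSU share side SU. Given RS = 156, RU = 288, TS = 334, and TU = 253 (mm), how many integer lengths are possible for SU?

From triangle RSU: 132 < SU < 444.
From triangle TSU: 81 < SU < 587.
Intersection: 132 < SU < 444, so integers 133 through 443: 311 values.

311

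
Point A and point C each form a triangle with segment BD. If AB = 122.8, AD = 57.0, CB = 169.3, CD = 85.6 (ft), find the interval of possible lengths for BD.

From triangle ABD: |122.8 − 57.0| < BD < 122.8 + 57.0, i.e. 65.8 < BD < 179.8.
From triangle CBD: 83.7 < BD < 254.9.
Both must hold, so BD lies in the intersection.

83.7 < BD < 179.8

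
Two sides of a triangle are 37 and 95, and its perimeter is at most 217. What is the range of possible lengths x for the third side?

Triangle inequality alone gives 58 < x < 132.
The perimeter condition gives x ≤ 217 − 37 − 95 = 85.
Intersecting the two: 58 < x ≤ 85.

58 < x ≤ 85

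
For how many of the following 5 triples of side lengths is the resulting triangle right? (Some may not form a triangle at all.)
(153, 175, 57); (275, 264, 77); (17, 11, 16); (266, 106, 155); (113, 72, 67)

(153,175,57): 57²+153² = 26658 < 30625 = 175² → obtuse
(275,264,77): 77²+264² = 75625 = 275² → right
(17,11,16): 11²+16² = 377 > 289 = 17² → acute
(266,106,155): 106+155 ≤ 266, not a triangle
(113,72,67): 67²+72² = 9673 < 12769 = 113² → obtuse
1 of the 5 is right.

1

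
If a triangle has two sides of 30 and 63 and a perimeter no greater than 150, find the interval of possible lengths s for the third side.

33 < s ≤ 57

Triangle inequality alone gives 33 < s < 93.
The perimeter condition gives s ≤ 150 − 30 − 63 = 57.
Intersecting the two: 33 < s ≤ 57.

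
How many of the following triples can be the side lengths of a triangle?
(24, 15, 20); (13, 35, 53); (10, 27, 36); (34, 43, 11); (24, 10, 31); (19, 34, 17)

5

(15,20,24): 15+20 > 24 → valid
(13,35,53): 13+35 ≤ 53 → not valid
(10,27,36): 10+27 > 36 → valid
(11,34,43): 11+34 > 43 → valid
(10,24,31): 10+24 > 31 → valid
(17,19,34): 17+19 > 34 → valid
5 of the 6 triples form a triangle.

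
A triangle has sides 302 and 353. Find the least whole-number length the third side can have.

The third side must be strictly greater than |302 − 353| = 51.
The smallest integer above 51 is 52.

52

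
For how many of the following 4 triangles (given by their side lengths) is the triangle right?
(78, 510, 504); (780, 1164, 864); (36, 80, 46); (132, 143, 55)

(78,510,504): 78²+504² = 260100 = 510² → right
(780,1164,864): 780²+864² = 1354896 = 1164² → right
(36,80,46): 36²+46² = 3412 < 6400 = 80² → obtuse
(132,143,55): 55²+132² = 20449 = 143² → right
3 of the 4 are right.

3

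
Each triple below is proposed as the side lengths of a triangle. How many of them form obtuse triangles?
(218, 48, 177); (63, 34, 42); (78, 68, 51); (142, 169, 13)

2

(218,48,177): 48²+177² = 33633 < 47524 = 218² → obtuse
(63,34,42): 34²+42² = 2920 < 3969 = 63² → obtuse
(78,68,51): 51²+68² = 7225 > 6084 = 78² → acute
(142,169,13): 13+142 ≤ 169, not a triangle
2 of the 4 are obtuse.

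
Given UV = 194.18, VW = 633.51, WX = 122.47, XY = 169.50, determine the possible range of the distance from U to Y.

The maximum is all hops collinear in one direction: 194.18 + 633.51 + 122.47 + 169.50 = 1119.66.
The longest hop is 633.51; the others sum to 486.15. Folding the others back against it leaves at least 633.51 − 486.15 = 147.36.

147.36 ≤ UY ≤ 1119.66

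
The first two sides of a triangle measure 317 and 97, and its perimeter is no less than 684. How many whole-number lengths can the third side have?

144

Triangle inequality: 220 < x < 414. Perimeter ≥ 684 gives x ≥ 684 − 317 − 97 = 270.
So 270 ≤ x < 414; integers 270 through 413: 144 values.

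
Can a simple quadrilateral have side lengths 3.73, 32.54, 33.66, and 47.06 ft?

A quadrilateral exists iff every side is shorter than the sum of the others — equivalently, the longest side is less than the sum of the rest.
Longest side 47.06 < 69.93 (sum of the remaining 3), so yes.

Yes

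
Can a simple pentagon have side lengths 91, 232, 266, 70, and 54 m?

Yes

A pentagon exists iff every side is shorter than the sum of the others — equivalently, the longest side is less than the sum of the rest.
Longest side 266 < 447 (sum of the remaining 4), so yes.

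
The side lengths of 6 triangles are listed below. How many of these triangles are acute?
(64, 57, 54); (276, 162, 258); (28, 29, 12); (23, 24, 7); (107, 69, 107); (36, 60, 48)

5

(64,57,54): 54²+57² = 6165 > 4096 = 64² → acute
(276,162,258): 162²+258² = 92808 > 76176 = 276² → acute
(28,29,12): 12²+28² = 928 > 841 = 29² → acute
(23,24,7): 7²+23² = 578 > 576 = 24² → acute
(107,69,107): 69²+107² = 16210 > 11449 = 107² → acute
(36,60,48): 36²+48² = 3600 = 60² → right
5 of the 6 are acute.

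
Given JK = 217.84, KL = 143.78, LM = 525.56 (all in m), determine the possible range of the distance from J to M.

163.94 ≤ JM ≤ 887.18 m

The maximum is all hops collinear in one direction: 217.84 + 143.78 + 525.56 = 887.18.
The longest hop is 525.56; the others sum to 361.62. Folding the others back against it leaves at least 525.56 − 361.62 = 163.94.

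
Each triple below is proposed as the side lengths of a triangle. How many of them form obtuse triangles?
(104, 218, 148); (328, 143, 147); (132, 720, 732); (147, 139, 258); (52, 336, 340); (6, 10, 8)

(104,218,148): 104²+148² = 32720 < 47524 = 218² → obtuse
(328,143,147): 143+147 ≤ 328, not a triangle
(132,720,732): 132²+720² = 535824 = 732² → right
(147,139,258): 139²+147² = 40930 < 66564 = 258² → obtuse
(52,336,340): 52²+336² = 115600 = 340² → right
(6,10,8): 6²+8² = 100 = 10² → right
2 of the 6 are obtuse.

2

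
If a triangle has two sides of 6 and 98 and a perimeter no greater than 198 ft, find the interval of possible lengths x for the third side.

Triangle inequality alone gives 92 < x < 104.
The perimeter condition gives x ≤ 198 − 6 − 98 = 94.
Intersecting the two: 92 < x ≤ 94.

92 < x ≤ 94 ft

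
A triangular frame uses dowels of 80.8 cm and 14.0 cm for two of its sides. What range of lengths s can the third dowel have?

By the triangle inequality, s must be less than 80.8 + 14.0 = 94.8 and greater than |80.8 − 14.0| = 66.8.

66.8 < s < 94.8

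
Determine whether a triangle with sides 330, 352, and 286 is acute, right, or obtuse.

Compare the square of the longest side to the sum of squares of the other two: 286² + 330² = 190696 > 123904 = 352².

acute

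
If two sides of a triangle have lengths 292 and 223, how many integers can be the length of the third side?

The third side lies in the open interval (69, 515).
Integers from 70 to 514 inclusive: 514 − 70 + 1 = 445.

445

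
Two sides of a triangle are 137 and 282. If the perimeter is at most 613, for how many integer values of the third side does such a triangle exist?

49

Triangle inequality: 145 < x < 419. Perimeter ≤ 613 gives x ≤ 613 − 137 − 282 = 194.
So 145 < x ≤ 194; integers 146 through 194: 49 values.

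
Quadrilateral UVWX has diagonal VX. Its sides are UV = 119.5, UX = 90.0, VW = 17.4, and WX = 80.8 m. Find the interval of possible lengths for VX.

From triangle UVX: |119.5 − 90.0| < VX < 119.5 + 90.0, i.e. 29.5 < VX < 209.5.
From triangle WVX: 63.4 < VX < 98.2.
Both must hold, so VX lies in the intersection.

63.4 < VX < 98.2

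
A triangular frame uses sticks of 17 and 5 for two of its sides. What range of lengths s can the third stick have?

12 < s < 22

By the triangle inequality, s must be less than 17 + 5 = 22 and greater than |17 − 5| = 12.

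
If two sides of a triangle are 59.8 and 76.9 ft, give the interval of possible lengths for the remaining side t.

17.1 < t < 136.7 (ft)

By the triangle inequality, t must be less than 59.8 + 76.9 = 136.7 and greater than |59.8 − 76.9| = 17.1.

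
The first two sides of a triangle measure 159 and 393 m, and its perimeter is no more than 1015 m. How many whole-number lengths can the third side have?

229

Triangle inequality: 234 < x < 552. Perimeter ≤ 1015 gives x ≤ 1015 − 159 − 393 = 463.
So 234 < x ≤ 463; integers 235 through 463: 229 values.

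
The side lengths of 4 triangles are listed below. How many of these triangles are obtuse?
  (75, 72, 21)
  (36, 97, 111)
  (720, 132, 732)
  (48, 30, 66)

(75,72,21): 21²+72² = 5625 = 75² → right
(36,97,111): 36²+97² = 10705 < 12321 = 111² → obtuse
(720,132,732): 132²+720² = 535824 = 732² → right
(48,30,66): 30²+48² = 3204 < 4356 = 66² → obtuse
2 of the 4 are obtuse.

2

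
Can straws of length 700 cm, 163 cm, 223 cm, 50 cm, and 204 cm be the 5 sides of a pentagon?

No

For a pentagon, each side must be shorter than the sum of the others.
Here the longest side is 700, but the remaining 4 sides sum to only 640.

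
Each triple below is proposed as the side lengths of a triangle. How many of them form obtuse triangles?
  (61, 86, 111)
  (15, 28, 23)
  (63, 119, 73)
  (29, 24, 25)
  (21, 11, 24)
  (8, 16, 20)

5

(61,86,111): 61²+86² = 11117 < 12321 = 111² → obtuse
(15,28,23): 15²+23² = 754 < 784 = 28² → obtuse
(63,119,73): 63²+73² = 9298 < 14161 = 119² → obtuse
(29,24,25): 24²+25² = 1201 > 841 = 29² → acute
(21,11,24): 11²+21² = 562 < 576 = 24² → obtuse
(8,16,20): 8²+16² = 320 < 400 = 20² → obtuse
5 of the 6 are obtuse.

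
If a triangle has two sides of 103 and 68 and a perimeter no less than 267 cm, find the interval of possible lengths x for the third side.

96 ≤ x < 171 cm

Triangle inequality alone gives 35 < x < 171.
The perimeter condition gives x ≥ 267 − 103 − 68 = 96.
Intersecting the two: 96 ≤ x < 171.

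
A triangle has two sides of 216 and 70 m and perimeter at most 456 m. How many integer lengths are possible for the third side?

24

Triangle inequality: 146 < x < 286. Perimeter ≤ 456 gives x ≤ 456 − 216 − 70 = 170.
So 146 < x ≤ 170; integers 147 through 170: 24 values.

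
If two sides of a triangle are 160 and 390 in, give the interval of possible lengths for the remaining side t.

230 < t < 550 (in)

By the triangle inequality, t must be less than 160 + 390 = 550 and greater than |160 − 390| = 230.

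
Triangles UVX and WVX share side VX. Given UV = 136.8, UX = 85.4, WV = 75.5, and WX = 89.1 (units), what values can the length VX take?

From triangle UVX: |136.8 − 85.4| < VX < 136.8 + 85.4, i.e. 51.4 < VX < 222.2.
From triangle WVX: 13.6 < VX < 164.6.
Both must hold, so VX lies in the intersection.

51.4 < VX < 164.6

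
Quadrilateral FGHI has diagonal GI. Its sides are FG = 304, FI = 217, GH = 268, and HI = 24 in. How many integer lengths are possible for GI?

From triangle FGI: 87 < GI < 521.
From triangle HGI: 244 < GI < 292.
Intersection: 244 < GI < 292, so integers 245 through 291: 47 values.

47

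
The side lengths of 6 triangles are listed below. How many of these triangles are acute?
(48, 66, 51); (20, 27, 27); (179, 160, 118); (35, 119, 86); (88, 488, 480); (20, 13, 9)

(48,66,51): 48²+51² = 4905 > 4356 = 66² → acute
(20,27,27): 20²+27² = 1129 > 729 = 27² → acute
(179,160,118): 118²+160² = 39524 > 32041 = 179² → acute
(35,119,86): 35²+86² = 8621 < 14161 = 119² → obtuse
(88,488,480): 88²+480² = 238144 = 488² → right
(20,13,9): 9²+13² = 250 < 400 = 20² → obtuse
3 of the 6 are acute.

3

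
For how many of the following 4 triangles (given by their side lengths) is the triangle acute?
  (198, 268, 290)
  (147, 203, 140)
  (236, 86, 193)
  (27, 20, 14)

(198,268,290): 198²+268² = 111028 > 84100 = 290² → acute
(147,203,140): 140²+147² = 41209 = 203² → right
(236,86,193): 86²+193² = 44645 < 55696 = 236² → obtuse
(27,20,14): 14²+20² = 596 < 729 = 27² → obtuse
1 of the 4 is acute.

1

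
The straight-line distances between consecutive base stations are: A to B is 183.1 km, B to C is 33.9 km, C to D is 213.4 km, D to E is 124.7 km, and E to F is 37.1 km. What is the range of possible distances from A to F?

0 ≤ AF ≤ 592.2 km

The maximum is all hops collinear in one direction: 183.1 + 33.9 + 213.4 + 124.7 + 37.1 = 592.2.
The longest hop is 213.4; the others sum to 378.8. Since 213.4 ≤ 378.8, the path can fold back on itself completely, so the minimum distance is 0.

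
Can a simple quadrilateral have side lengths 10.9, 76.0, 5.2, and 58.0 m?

For a quadrilateral, each side must be shorter than the sum of the others.
Here the longest side is 76.0, but the remaining 3 sides sum to only 74.1.

No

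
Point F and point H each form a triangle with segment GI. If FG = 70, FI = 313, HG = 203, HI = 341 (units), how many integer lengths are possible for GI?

From triangle FGI: 243 < GI < 383.
From triangle HGI: 138 < GI < 544.
Intersection: 243 < GI < 383, so integers 244 through 382: 139 values.

139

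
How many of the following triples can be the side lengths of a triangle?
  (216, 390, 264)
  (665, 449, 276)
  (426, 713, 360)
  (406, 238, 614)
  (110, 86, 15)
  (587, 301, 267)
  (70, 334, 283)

(216,264,390): 216+264 > 390 → valid
(276,449,665): 276+449 > 665 → valid
(360,426,713): 360+426 > 713 → valid
(238,406,614): 238+406 > 614 → valid
(15,86,110): 15+86 ≤ 110 → not valid
(267,301,587): 267+301 ≤ 587 → not valid
(70,283,334): 70+283 > 334 → valid
5 of the 7 triples form a triangle.

5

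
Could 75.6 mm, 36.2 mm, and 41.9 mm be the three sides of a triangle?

Yes

The longest side is 75.6, and the other two sum to 78.1.
Since 78.1 > 75.6, the triangle inequality holds.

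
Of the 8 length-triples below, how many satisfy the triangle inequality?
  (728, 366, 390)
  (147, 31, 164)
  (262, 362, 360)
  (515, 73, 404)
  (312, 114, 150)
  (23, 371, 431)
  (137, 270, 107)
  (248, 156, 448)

(366,390,728): 366+390 > 728 → valid
(31,147,164): 31+147 > 164 → valid
(262,360,362): 262+360 > 362 → valid
(73,404,515): 73+404 ≤ 515 → not valid
(114,150,312): 114+150 ≤ 312 → not valid
(23,371,431): 23+371 ≤ 431 → not valid
(107,137,270): 107+137 ≤ 270 → not valid
(156,248,448): 156+248 ≤ 448 → not valid
3 of the 8 triples form a triangle.

3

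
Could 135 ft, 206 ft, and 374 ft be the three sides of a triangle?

No

The longest side is 374, but the other two sum to only 341.
341 < 374, so the triangle inequality fails.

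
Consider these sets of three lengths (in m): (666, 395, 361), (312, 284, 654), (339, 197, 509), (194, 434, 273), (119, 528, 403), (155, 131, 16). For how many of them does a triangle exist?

(361,395,666): 361+395 > 666 → valid
(284,312,654): 284+312 ≤ 654 → not valid
(197,339,509): 197+339 > 509 → valid
(194,273,434): 194+273 > 434 → valid
(119,403,528): 119+403 ≤ 528 → not valid
(16,131,155): 16+131 ≤ 155 → not valid
3 of the 6 triples form a triangle.

3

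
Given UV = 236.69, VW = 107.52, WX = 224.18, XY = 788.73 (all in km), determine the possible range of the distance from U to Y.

The maximum is all hops collinear in one direction: 236.69 + 107.52 + 224.18 + 788.73 = 1357.12.
The longest hop is 788.73; the others sum to 568.39. Folding the others back against it leaves at least 788.73 − 568.39 = 220.34.

220.34 ≤ UY ≤ 1357.12 km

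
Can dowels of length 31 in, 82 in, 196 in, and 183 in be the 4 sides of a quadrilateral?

Yes

A quadrilateral exists iff every side is shorter than the sum of the others — equivalently, the longest side is less than the sum of the rest.
Longest side 196 < 296 (sum of the remaining 3), so yes.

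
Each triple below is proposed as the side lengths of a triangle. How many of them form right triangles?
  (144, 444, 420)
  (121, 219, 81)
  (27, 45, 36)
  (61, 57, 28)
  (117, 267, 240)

3

(144,444,420): 144²+420² = 197136 = 444² → right
(121,219,81): 81+121 ≤ 219, not a triangle
(27,45,36): 27²+36² = 2025 = 45² → right
(61,57,28): 28²+57² = 4033 > 3721 = 61² → acute
(117,267,240): 117²+240² = 71289 = 267² → right
3 of the 5 are right.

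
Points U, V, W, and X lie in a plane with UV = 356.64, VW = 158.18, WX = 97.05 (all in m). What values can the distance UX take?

The maximum is all hops collinear in one direction: 356.64 + 158.18 + 97.05 = 611.87.
The longest hop is 356.64; the others sum to 255.23. Folding the others back against it leaves at least 356.64 − 255.23 = 101.41.

101.41 ≤ UX ≤ 611.87 m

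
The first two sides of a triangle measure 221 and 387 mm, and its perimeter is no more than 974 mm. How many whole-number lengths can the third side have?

200

Triangle inequality: 166 < x < 608. Perimeter ≤ 974 gives x ≤ 974 − 221 − 387 = 366.
So 166 < x ≤ 366; integers 167 through 366: 200 values.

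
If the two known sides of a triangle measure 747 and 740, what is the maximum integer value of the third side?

1486

The third side must be strictly less than 747 + 740 = 1487.
The largest integer below 1487 is 1486.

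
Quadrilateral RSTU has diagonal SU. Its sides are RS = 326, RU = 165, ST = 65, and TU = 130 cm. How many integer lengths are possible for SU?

33

From triangle RSU: 161 < SU < 491.
From triangle TSU: 65 < SU < 195.
Intersection: 161 < SU < 195, so integers 162 through 194: 33 values.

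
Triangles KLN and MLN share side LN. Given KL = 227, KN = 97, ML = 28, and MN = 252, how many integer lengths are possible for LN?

55

From triangle KLN: 130 < LN < 324.
From triangle MLN: 224 < LN < 280.
Intersection: 224 < LN < 280, so integers 225 through 279: 55 values.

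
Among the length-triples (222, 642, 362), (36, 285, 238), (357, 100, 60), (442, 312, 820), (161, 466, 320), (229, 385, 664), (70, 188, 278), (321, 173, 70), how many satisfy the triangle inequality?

(222,362,642): 222+362 ≤ 642 → not valid
(36,238,285): 36+238 ≤ 285 → not valid
(60,100,357): 60+100 ≤ 357 → not valid
(312,442,820): 312+442 ≤ 820 → not valid
(161,320,466): 161+320 > 466 → valid
(229,385,664): 229+385 ≤ 664 → not valid
(70,188,278): 70+188 ≤ 278 → not valid
(70,173,321): 70+173 ≤ 321 → not valid
1 of the 8 triples forms a triangle.

1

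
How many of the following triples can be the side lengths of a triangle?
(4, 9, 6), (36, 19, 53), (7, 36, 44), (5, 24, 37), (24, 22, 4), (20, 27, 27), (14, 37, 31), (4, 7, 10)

6

(4,6,9): 4+6 > 9 → valid
(19,36,53): 19+36 > 53 → valid
(7,36,44): 7+36 ≤ 44 → not valid
(5,24,37): 5+24 ≤ 37 → not valid
(4,22,24): 4+22 > 24 → valid
(20,27,27): 20+27 > 27 → valid
(14,31,37): 14+31 > 37 → valid
(4,7,10): 4+7 > 10 → valid
6 of the 8 triples form a triangle.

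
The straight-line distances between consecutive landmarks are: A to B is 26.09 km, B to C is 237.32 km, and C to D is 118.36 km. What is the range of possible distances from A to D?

92.87 ≤ AD ≤ 381.77 km

The maximum is all hops collinear in one direction: 26.09 + 237.32 + 118.36 = 381.77.
The longest hop is 237.32; the others sum to 144.45. Folding the others back against it leaves at least 237.32 − 144.45 = 92.87.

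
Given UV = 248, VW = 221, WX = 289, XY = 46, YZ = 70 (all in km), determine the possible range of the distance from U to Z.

The maximum is all hops collinear in one direction: 248 + 221 + 289 + 46 + 70 = 874.
The longest hop is 289; the others sum to 585. Since 289 ≤ 585, the path can fold back on itself completely, so the minimum distance is 0.

0 ≤ UZ ≤ 874 km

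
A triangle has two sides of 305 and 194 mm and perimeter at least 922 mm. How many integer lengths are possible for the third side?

76

Triangle inequality: 111 < x < 499. Perimeter ≥ 922 gives x ≥ 922 − 305 − 194 = 423.
So 423 ≤ x < 499; integers 423 through 498: 76 values.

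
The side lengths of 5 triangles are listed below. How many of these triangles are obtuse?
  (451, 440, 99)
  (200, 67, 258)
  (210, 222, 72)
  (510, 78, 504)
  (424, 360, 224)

(451,440,99): 99²+440² = 203401 = 451² → right
(200,67,258): 67²+200² = 44489 < 66564 = 258² → obtuse
(210,222,72): 72²+210² = 49284 = 222² → right
(510,78,504): 78²+504² = 260100 = 510² → right
(424,360,224): 224²+360² = 179776 = 424² → right
1 of the 5 is obtuse.

1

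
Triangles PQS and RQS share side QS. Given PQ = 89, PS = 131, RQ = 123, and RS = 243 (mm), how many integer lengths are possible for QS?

From triangle PQS: 42 < QS < 220.
From triangle RQS: 120 < QS < 366.
Intersection: 120 < QS < 220, so integers 121 through 219: 99 values.

99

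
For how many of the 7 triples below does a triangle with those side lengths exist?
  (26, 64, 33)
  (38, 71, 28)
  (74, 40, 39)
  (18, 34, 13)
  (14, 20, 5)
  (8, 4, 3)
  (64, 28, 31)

1

(26,33,64): 26+33 ≤ 64 → not valid
(28,38,71): 28+38 ≤ 71 → not valid
(39,40,74): 39+40 > 74 → valid
(13,18,34): 13+18 ≤ 34 → not valid
(5,14,20): 5+14 ≤ 20 → not valid
(3,4,8): 3+4 ≤ 8 → not valid
(28,31,64): 28+31 ≤ 64 → not valid
1 of the 7 triples forms a triangle.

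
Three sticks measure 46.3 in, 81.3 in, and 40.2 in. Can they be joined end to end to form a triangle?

The longest side is 81.3, and the other two sum to 86.5.
Since 86.5 > 81.3, the triangle inequality holds.

Yes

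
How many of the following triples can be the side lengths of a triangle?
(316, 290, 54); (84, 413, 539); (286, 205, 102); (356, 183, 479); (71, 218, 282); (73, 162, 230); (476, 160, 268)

(54,290,316): 54+290 > 316 → valid
(84,413,539): 84+413 ≤ 539 → not valid
(102,205,286): 102+205 > 286 → valid
(183,356,479): 183+356 > 479 → valid
(71,218,282): 71+218 > 282 → valid
(73,162,230): 73+162 > 230 → valid
(160,268,476): 160+268 ≤ 476 → not valid
5 of the 7 triples form a triangle.

5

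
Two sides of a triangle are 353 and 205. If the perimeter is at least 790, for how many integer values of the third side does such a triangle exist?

Triangle inequality: 148 < x < 558. Perimeter ≥ 790 gives x ≥ 790 − 353 − 205 = 232.
So 232 ≤ x < 558; integers 232 through 557: 326 values.

326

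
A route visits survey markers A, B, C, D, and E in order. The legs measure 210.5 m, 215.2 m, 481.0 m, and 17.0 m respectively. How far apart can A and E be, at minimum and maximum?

The maximum is all hops collinear in one direction: 210.5 + 215.2 + 481.0 + 17.0 = 923.7.
The longest hop is 481.0; the others sum to 442.7. Folding the others back against it leaves at least 481.0 − 442.7 = 38.3.

38.3 ≤ AE ≤ 923.7 m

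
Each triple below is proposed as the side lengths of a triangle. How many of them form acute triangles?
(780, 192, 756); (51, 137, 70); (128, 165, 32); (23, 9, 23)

(780,192,756): 192²+756² = 608400 = 780² → right
(51,137,70): 51+70 ≤ 137, not a triangle
(128,165,32): 32+128 ≤ 165, not a triangle
(23,9,23): 9²+23² = 610 > 529 = 23² → acute
1 of the 4 is acute.

1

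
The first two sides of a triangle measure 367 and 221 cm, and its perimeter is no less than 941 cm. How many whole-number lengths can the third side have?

235

Triangle inequality: 146 < x < 588. Perimeter ≥ 941 gives x ≥ 941 − 367 − 221 = 353.
So 353 ≤ x < 588; integers 353 through 587: 235 values.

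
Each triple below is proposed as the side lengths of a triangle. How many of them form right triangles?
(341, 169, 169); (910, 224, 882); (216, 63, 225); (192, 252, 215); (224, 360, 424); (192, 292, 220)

4

(341,169,169): 169+169 ≤ 341, not a triangle
(910,224,882): 224²+882² = 828100 = 910² → right
(216,63,225): 63²+216² = 50625 = 225² → right
(192,252,215): 192²+215² = 83089 > 63504 = 252² → acute
(224,360,424): 224²+360² = 179776 = 424² → right
(192,292,220): 192²+220² = 85264 = 292² → right
4 of the 6 are right.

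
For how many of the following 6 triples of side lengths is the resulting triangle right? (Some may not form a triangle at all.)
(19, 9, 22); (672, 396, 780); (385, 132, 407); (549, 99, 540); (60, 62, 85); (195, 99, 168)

4

(19,9,22): 9²+19² = 442 < 484 = 22² → obtuse
(672,396,780): 396²+672² = 608400 = 780² → right
(385,132,407): 132²+385² = 165649 = 407² → right
(549,99,540): 99²+540² = 301401 = 549² → right
(60,62,85): 60²+62² = 7444 > 7225 = 85² → acute
(195,99,168): 99²+168² = 38025 = 195² → right
4 of the 6 are right.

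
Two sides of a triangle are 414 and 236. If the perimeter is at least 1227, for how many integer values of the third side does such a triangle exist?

73

Triangle inequality: 178 < x < 650. Perimeter ≥ 1227 gives x ≥ 1227 − 414 − 236 = 577.
So 577 ≤ x < 650; integers 577 through 649: 73 values.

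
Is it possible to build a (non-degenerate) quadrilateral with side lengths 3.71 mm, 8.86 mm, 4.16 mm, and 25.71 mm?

For a quadrilateral, each side must be shorter than the sum of the others.
Here the longest side is 25.71, but the remaining 3 sides sum to only 16.73.

No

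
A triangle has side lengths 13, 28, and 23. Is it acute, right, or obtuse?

Compare the square of the longest side to the sum of squares of the other two: 13² + 23² = 698 < 784 = 28².

obtuse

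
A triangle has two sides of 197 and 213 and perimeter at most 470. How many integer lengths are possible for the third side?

44

Triangle inequality: 16 < x < 410. Perimeter ≤ 470 gives x ≤ 470 − 197 − 213 = 60.
So 16 < x ≤ 60; integers 17 through 60: 44 values.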